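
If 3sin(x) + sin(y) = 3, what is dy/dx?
Take d/dx of both sides. Since y is implicitly a function of x, the chain rule attaches a y' = dy/dx factor whenever we differentiate through y.

Set F(x, y) = (left side) − (right side), so the curve is F = 0. Differentiating each term of F:
  d/dx[3sin(x)] = 3cos(x)
  d/dx[sin(y)] = y'·cos(y)
  d/dx[-3] = 0

Collecting, the y'-free part is the partial derivative in x and the y' coefficient is the partial derivative in y:
  ∂F/∂x = 3cos(x)
  ∂F/∂y = cos(y)

so d/dx[F(x, y(x))] = ∂F/∂x + (∂F/∂y)·y' = 0. Rearranging,
  dy/dx = -(∂F/∂x)/(∂F/∂y) = -(3cos(x))/(cos(y)) = -3cos(x)/cos(y)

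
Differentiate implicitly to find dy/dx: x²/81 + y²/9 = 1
Apply d/dx to both sides, remembering that y depends on x. Each occurrence of y therefore brings in a y' = dy/dx via the chain rule.

With F(x, y) equal to the left-hand side minus the right, differentiate F term by term:
  d/dx[x^2/81] = 2x/81
  d/dx[y^2/9] = 2y·y'/9
  d/dx[-1] = 0
Adding these up, d/dx[F] = 0 becomes
  (2x/81) + (2y/9)·y' = 0,
so isolating y',
  dy/dx = -(2x/81)/(2y/9) = -x/(9y)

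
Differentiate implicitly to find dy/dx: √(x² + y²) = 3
Apply d/dx to both sides, remembering that y depends on x. Each occurrence of y therefore brings in a y' = dy/dx via the chain rule.

With F(x, y) equal to the left-hand side minus the right, differentiate F term by term:
  d/dx[√(x^2 + y^2)] = (x + y·y')/√(x^2 + y^2)
  d/dx[-3] = 0
Adding these up, d/dx[F] = 0 becomes
  (x/√(x^2 + y^2)) + (y/√(x^2 + y^2))·y' = 0,
so isolating y',
  dy/dx = -(x/√(x^2 + y^2))/(y/√(x^2 + y^2)) = -x/y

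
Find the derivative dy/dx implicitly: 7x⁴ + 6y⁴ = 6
Differentiate both sides with respect to x, treating y as y(x). By the chain rule, any term containing y contributes a factor of y' = dy/dx when we differentiate it.

Move every term to one side and write the relation as F(x, y) = 0. Term by term,
  d/dx[7x^4] = 28x^3
  d/dx[6y^4] = 24y^3·y'
  d/dx[-6] = 0

The pieces without y' make up ∂F/∂x and the coefficient of y' is ∂F/∂y:
  ∂F/∂x = 28x^3,
  ∂F/∂y = 24y^3.

Since d/dx[F] = ∂F/∂x + (∂F/∂y)·y' = 0, solve for y':
  (∂F/∂y)·y' = -∂F/∂x
  dy/dx = -(∂F/∂x)/(∂F/∂y) = -(28x^3)/(24y^3) = -7x^3/(6y^3)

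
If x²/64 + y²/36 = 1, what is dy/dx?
Take d/dx of both sides. Since y is implicitly a function of x, the chain rule attaches a y' = dy/dx factor whenever we differentiate through y.

Set F(x, y) = (left side) − (right side), so the curve is F = 0. Differentiating each term of F:
  d/dx[x^2/64] = x/32
  d/dx[y^2/36] = y·y'/18
  d/dx[-1] = 0

Collecting, the y'-free part is the partial derivative in x and the y' coefficient is the partial derivative in y:
  ∂F/∂x = x/32
  ∂F/∂y = y/18

so d/dx[F(x, y(x))] = ∂F/∂x + (∂F/∂y)·y' = 0. Rearranging,
  dy/dx = -(∂F/∂x)/(∂F/∂y) = -(x/32)/(y/18) = -9x/(16y)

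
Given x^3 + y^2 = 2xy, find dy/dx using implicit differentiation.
Take d/dx of both sides. Since y is implicitly a function of x, the chain rule attaches a y' = dy/dx factor whenever we differentiate through y.

Set F(x, y) = (left side) − (right side), so the curve is F = 0. Differentiating each term of F:
  d/dx[x^3] = 3x^2
  d/dx[-2xy] = -2x·y' - 2y
  d/dx[y^2] = 2y·y'

Collecting, the y'-free part is the partial derivative in x and the y' coefficient is the partial derivative in y:
  ∂F/∂x = 3x^2 - 2y
  ∂F/∂y = -2x + 2y

so d/dx[F(x, y(x))] = ∂F/∂x + (∂F/∂y)·y' = 0. Rearranging,
  dy/dx = -(∂F/∂x)/(∂F/∂y) = -(3x^2 - 2y)/(-2x + 2y) = (3x^2/2 - y)/(x - y)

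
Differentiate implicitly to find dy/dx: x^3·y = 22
Apply d/dx to both sides, remembering that y depends on x. Each occurrence of y therefore brings in a y' = dy/dx via the chain rule.

With F(x, y) equal to the left-hand side minus the right, differentiate F term by term:
  d/dx[x^3y] = x^3·y' + 3x^2y
  d/dx[-22] = 0
Adding these up, d/dx[F] = 0 becomes
  (3x^2y) + (x^3)·y' = 0,
so isolating y',
  dy/dx = -(3x^2y)/(x^3) = -3y/x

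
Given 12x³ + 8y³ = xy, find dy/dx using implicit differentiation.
Apply d/dx to both sides, remembering that y depends on x. Each occurrence of y therefore brings in a y' = dy/dx via the chain rule.

With F(x, y) equal to the left-hand side minus the right, differentiate F term by term:
  d/dx[12x^3] = 36x^2
  d/dx[-xy] = -x·y' - y
  d/dx[8y^3] = 24y^2·y'
Adding these up, d/dx[F] = 0 becomes
  (36x^2 - y) + (-x + 24y^2)·y' = 0,
so isolating y',
  dy/dx = -(36x^2 - y)/(-x + 24y^2) = (36x^2 - y)/(x - 24y^2)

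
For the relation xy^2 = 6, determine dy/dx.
Differentiate the relation implicitly: treat y = y(x) and apply the chain rule, so every y-derivative picks up a y' = dy/dx factor.

With everything moved to the left-hand side, differentiate term by term:
  d/dx[xy^2] = 2xy·y' + y^2
  d/dx[-6] = 0

Separating the contributions that come from x directly and those that come through y:
  without y':      y^2
  multiplying y':  2xy

so (y^2) + (2xy)·y' = 0, and therefore
  dy/dx = -(y^2)/(2xy) = -y/(2x)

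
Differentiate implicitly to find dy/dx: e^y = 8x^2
Differentiate both sides with respect to x, treating y as y(x). By the chain rule, any term containing y contributes a factor of y' = dy/dx when we differentiate it.

Move every term to one side and write the relation as F(x, y) = 0. Term by term,
  d/dx[-8x^2] = -16x
  d/dx[e^(y)] = y'·e^(y)

The pieces without y' make up ∂F/∂x and the coefficient of y' is ∂F/∂y:
  ∂F/∂x = -16x,
  ∂F/∂y = e^(y).

Since d/dx[F] = ∂F/∂x + (∂F/∂y)·y' = 0, solve for y':
  (∂F/∂y)·y' = -∂F/∂x
  dy/dx = -(∂F/∂x)/(∂F/∂y) = -(-16x)/(e^(y)) = 16x·e^(-y)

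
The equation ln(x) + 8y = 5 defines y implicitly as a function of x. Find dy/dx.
Differentiate both sides with respect to x, treating y as y(x). By the chain rule, any term containing y contributes a factor of y' = dy/dx when we differentiate it.

Move every term to one side and write the relation as F(x, y) = 0. Term by term,
  d/dx[8y] = 8·y'
  d/dx[ln(x)] = 1/x
  d/dx[-5] = 0

The pieces without y' make up ∂F/∂x and the coefficient of y' is ∂F/∂y:
  ∂F/∂x = 1/x,
  ∂F/∂y = 8.

Since d/dx[F] = ∂F/∂x + (∂F/∂y)·y' = 0, solve for y':
  (∂F/∂y)·y' = -∂F/∂x
  dy/dx = -(∂F/∂x)/(∂F/∂y) = -(1/x)/(8) = -1/(8x)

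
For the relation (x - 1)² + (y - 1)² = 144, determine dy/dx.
Differentiate the relation implicitly: treat y = y(x) and apply the chain rule, so every y-derivative picks up a y' = dy/dx factor.

With everything moved to the left-hand side, differentiate term by term:
  d/dx[(x - 1)^2] = 2x - 2
  d/dx[(y - 1)^2] = 2·y'(y - 1)
  d/dx[-144] = 0

Separating the contributions that come from x directly and those that come through y:
  without y':      2x - 2
  multiplying y':  2y - 2

so (2x - 2) + (2y - 2)·y' = 0, and therefore
  dy/dx = -(2x - 2)/(2y - 2) = (1 - x)/(y - 1)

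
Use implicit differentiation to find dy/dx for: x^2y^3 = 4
Differentiate the relation implicitly: treat y = y(x) and apply the chain rule, so every y-derivative picks up a y' = dy/dx factor.

With everything moved to the left-hand side, differentiate term by term:
  d/dx[x^2y^3] = 3x^2y^2·y' + 2xy^3
  d/dx[-4] = 0

Separating the contributions that come from x directly and those that come through y:
  without y':      2xy^3
  multiplying y':  3x^2y^2

so (2xy^3) + (3x^2y^2)·y' = 0, and therefore
  dy/dx = -(2xy^3)/(3x^2y^2) = -2y/(3x)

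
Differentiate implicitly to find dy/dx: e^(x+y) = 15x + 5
Differentiate both sides with respect to x, treating y as y(x). By the chain rule, any term containing y contributes a factor of y' = dy/dx when we differentiate it.

Move every term to one side and write the relation as F(x, y) = 0. Term by term,
  d/dx[-15x] = -15
  d/dx[e^(x + y)] = (y' + 1)·e^(x + y)
  d/dx[-5] = 0

The pieces without y' make up ∂F/∂x and the coefficient of y' is ∂F/∂y:
  ∂F/∂x = e^(x + y) - 15,
  ∂F/∂y = e^(x + y).

Since d/dx[F] = ∂F/∂x + (∂F/∂y)·y' = 0, solve for y':
  (∂F/∂y)·y' = -∂F/∂x
  dy/dx = -(∂F/∂x)/(∂F/∂y) = -(e^(x + y) - 15)/(e^(x + y)) = 15e^(-x - y) - 1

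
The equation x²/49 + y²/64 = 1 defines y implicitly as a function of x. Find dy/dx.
Differentiate the relation implicitly: treat y = y(x) and apply the chain rule, so every y-derivative picks up a y' = dy/dx factor.

With everything moved to the left-hand side, differentiate term by term:
  d/dx[x^2/49] = 2x/49
  d/dx[y^2/64] = y·y'/32
  d/dx[-1] = 0

Separating the contributions that come from x directly and those that come through y:
  without y':      2x/49
  multiplying y':  y/32

so (2x/49) + (y/32)·y' = 0, and therefore
  dy/dx = -(2x/49)/(y/32) = -64x/(49y)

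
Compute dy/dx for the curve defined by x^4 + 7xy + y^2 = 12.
Apply d/dx to both sides, remembering that y depends on x. Each occurrence of y therefore brings in a y' = dy/dx via the chain rule.

With F(x, y) equal to the left-hand side minus the right, differentiate F term by term:
  d/dx[x^4] = 4x^3
  d/dx[7xy] = 7x·y' + 7y
  d/dx[y^2] = 2y·y'
  d/dx[-12] = 0
Adding these up, d/dx[F] = 0 becomes
  (4x^3 + 7y) + (7x + 2y)·y' = 0,
so isolating y',
  dy/dx = -(4x^3 + 7y)/(7x + 2y) = (-4x^3 - 7y)/(7x + 2y)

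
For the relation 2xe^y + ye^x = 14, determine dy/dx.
Take d/dx of both sides. Since y is implicitly a function of x, the chain rule attaches a y' = dy/dx factor whenever we differentiate through y.

Set F(x, y) = (left side) − (right side), so the curve is F = 0. Differentiating each term of F:
  d/dx[2x·e^(y)] = 2x·y'·e^(y) + 2e^(y)
  d/dx[y·e^(x)] = y·e^(x) + y'·e^(x)
  d/dx[-14] = 0

Collecting, the y'-free part is the partial derivative in x and the y' coefficient is the partial derivative in y:
  ∂F/∂x = y·e^(x) + 2e^(y)
  ∂F/∂y = 2x·e^(y) + e^(x)

so d/dx[F(x, y(x))] = ∂F/∂x + (∂F/∂y)·y' = 0. Rearranging,
  dy/dx = -(∂F/∂x)/(∂F/∂y) = -(y·e^(x) + 2e^(y))/(2x·e^(y) + e^(x)) = (-y·e^(x) - 2e^(y))/(2x·e^(y) + e^(x))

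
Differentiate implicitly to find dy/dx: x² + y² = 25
Differentiate both sides with respect to x, treating y as y(x). By the chain rule, any term containing y contributes a factor of y' = dy/dx when we differentiate it.

Move every term to one side and write the relation as F(x, y) = 0. Term by term,
  d/dx[x^2] = 2x
  d/dx[y^2] = 2y·y'
  d/dx[-25] = 0

The pieces without y' make up ∂F/∂x and the coefficient of y' is ∂F/∂y:
  ∂F/∂x = 2x,
  ∂F/∂y = 2y.

Since d/dx[F] = ∂F/∂x + (∂F/∂y)·y' = 0, solve for y':
  (∂F/∂y)·y' = -∂F/∂x
  dy/dx = -(∂F/∂x)/(∂F/∂y) = -(2x)/(2y) = -x/y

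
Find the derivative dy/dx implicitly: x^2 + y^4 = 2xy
Differentiate both sides with respect to x, treating y as y(x). By the chain rule, any term containing y contributes a factor of y' = dy/dx when we differentiate it.

Move every term to one side and write the relation as F(x, y) = 0. Term by term,
  d/dx[x^2] = 2x
  d/dx[-2xy] = -2x·y' - 2y
  d/dx[y^4] = 4y^3·y'

The pieces without y' make up ∂F/∂x and the coefficient of y' is ∂F/∂y:
  ∂F/∂x = 2x - 2y,
  ∂F/∂y = -2x + 4y^3.

Since d/dx[F] = ∂F/∂x + (∂F/∂y)·y' = 0, solve for y':
  (∂F/∂y)·y' = -∂F/∂x
  dy/dx = -(∂F/∂x)/(∂F/∂y) = -(2x - 2y)/(-2x + 4y^3) = (x - y)/(x - 2y^3)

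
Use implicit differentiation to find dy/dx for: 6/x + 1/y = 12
Apply d/dx to both sides, remembering that y depends on x. Each occurrence of y therefore brings in a y' = dy/dx via the chain rule.

With F(x, y) equal to the left-hand side minus the right, differentiate F term by term:
  d/dx[1/y] = -y'/y^2
  d/dx[6/x] = -6/x^2
  d/dx[-12] = 0
Adding these up, d/dx[F] = 0 becomes
  (-6/x^2) + (-1/y^2)·y' = 0,
so isolating y',
  dy/dx = -(-6/x^2)/(-1/y^2) = -6y^2/x^2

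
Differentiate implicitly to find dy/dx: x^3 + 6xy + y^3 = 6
Take d/dx of both sides. Since y is implicitly a function of x, the chain rule attaches a y' = dy/dx factor whenever we differentiate through y.

Set F(x, y) = (left side) − (right side), so the curve is F = 0. Differentiating each term of F:
  d/dx[x^3] = 3x^2
  d/dx[6xy] = 6x·y' + 6y
  d/dx[y^3] = 3y^2·y'
  d/dx[-6] = 0

Collecting, the y'-free part is the partial derivative in x and the y' coefficient is the partial derivative in y:
  ∂F/∂x = 3x^2 + 6y
  ∂F/∂y = 6x + 3y^2

so d/dx[F(x, y(x))] = ∂F/∂x + (∂F/∂y)·y' = 0. Rearranging,
  dy/dx = -(∂F/∂x)/(∂F/∂y) = -(3x^2 + 6y)/(6x + 3y^2) = (-x^2 - 2y)/(2x + y^2)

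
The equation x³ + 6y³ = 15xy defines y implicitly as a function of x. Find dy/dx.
Apply d/dx to both sides, remembering that y depends on x. Each occurrence of y therefore brings in a y' = dy/dx via the chain rule.

With F(x, y) equal to the left-hand side minus the right, differentiate F term by term:
  d/dx[x^3] = 3x^2
  d/dx[-15xy] = -15x·y' - 15y
  d/dx[6y^3] = 18y^2·y'
Adding these up, d/dx[F] = 0 becomes
  (3x^2 - 15y) + (-15x + 18y^2)·y' = 0,
so isolating y',
  dy/dx = -(3x^2 - 15y)/(-15x + 18y^2) = (x^2 - 5y)/(5x - 6y^2)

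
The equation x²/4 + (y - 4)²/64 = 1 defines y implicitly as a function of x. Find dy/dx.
Take d/dx of both sides. Since y is implicitly a function of x, the chain rule attaches a y' = dy/dx factor whenever we differentiate through y.

Set F(x, y) = (left side) − (right side), so the curve is F = 0. Differentiating each term of F:
  d/dx[x^2/4] = x/2
  d/dx[(y - 4)^2/64] = y'(y - 4)/32
  d/dx[-1] = 0

Collecting, the y'-free part is the partial derivative in x and the y' coefficient is the partial derivative in y:
  ∂F/∂x = x/2
  ∂F/∂y = y/32 - 1/8

so d/dx[F(x, y(x))] = ∂F/∂x + (∂F/∂y)·y' = 0. Rearranging,
  dy/dx = -(∂F/∂x)/(∂F/∂y) = -(x/2)/(y/32 - 1/8)
        = -(x/2)/((y - 4)/32) = -16x/(y - 4)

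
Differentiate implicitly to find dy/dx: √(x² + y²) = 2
Apply d/dx to both sides, remembering that y depends on x. Each occurrence of y therefore brings in a y' = dy/dx via the chain rule.

With F(x, y) equal to the left-hand side minus the right, differentiate F term by term:
  d/dx[√(x^2 + y^2)] = (x + y·y')/√(x^2 + y^2)
  d/dx[-2] = 0
Adding these up, d/dx[F] = 0 becomes
  (x/√(x^2 + y^2)) + (y/√(x^2 + y^2))·y' = 0,
so isolating y',
  dy/dx = -(x/√(x^2 + y^2))/(y/√(x^2 + y^2)) = -x/y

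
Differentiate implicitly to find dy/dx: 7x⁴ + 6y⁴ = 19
Take d/dx of both sides. Since y is implicitly a function of x, the chain rule attaches a y' = dy/dx factor whenever we differentiate through y.

Set F(x, y) = (left side) − (right side), so the curve is F = 0. Differentiating each term of F:
  d/dx[7x^4] = 28x^3
  d/dx[6y^4] = 24y^3·y'
  d/dx[-19] = 0

Collecting, the y'-free part is the partial derivative in x and the y' coefficient is the partial derivative in y:
  ∂F/∂x = 28x^3
  ∂F/∂y = 24y^3

so d/dx[F(x, y(x))] = ∂F/∂x + (∂F/∂y)·y' = 0. Rearranging,
  dy/dx = -(∂F/∂x)/(∂F/∂y) = -(28x^3)/(24y^3) = -7x^3/(6y^3)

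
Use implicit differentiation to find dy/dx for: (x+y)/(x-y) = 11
Differentiate both sides with respect to x, treating y as y(x). By the chain rule, any term containing y contributes a factor of y' = dy/dx when we differentiate it.

Move every term to one side and write the relation as F(x, y) = 0. Term by term,
  d/dx[(x + y)/(x - y)] = (y' + 1)/(x - y) + (x + y)(y' - 1)/(x - y)^2
  d/dx[-11] = 0

The pieces without y' make up ∂F/∂x and the coefficient of y' is ∂F/∂y:
  ∂F/∂x = 1/(x - y) - (x + y)/(x - y)^2,
  ∂F/∂y = 1/(x - y) + (x + y)/(x - y)^2.

Since d/dx[F] = ∂F/∂x + (∂F/∂y)·y' = 0, solve for y':
  (∂F/∂y)·y' = -∂F/∂x
  dy/dx = -(∂F/∂x)/(∂F/∂y) = -(1/(x - y) - (x + y)/(x - y)^2)/(1/(x - y) + (x + y)/(x - y)^2)
        = -(-2y/(x - y)^2)/(2x/(x - y)^2) = y/x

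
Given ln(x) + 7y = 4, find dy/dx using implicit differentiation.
Take d/dx of both sides. Since y is implicitly a function of x, the chain rule attaches a y' = dy/dx factor whenever we differentiate through y.

Set F(x, y) = (left side) − (right side), so the curve is F = 0. Differentiating each term of F:
  d/dx[7y] = 7·y'
  d/dx[ln(x)] = 1/x
  d/dx[-4] = 0

Collecting, the y'-free part is the partial derivative in x and the y' coefficient is the partial derivative in y:
  ∂F/∂x = 1/x
  ∂F/∂y = 7

so d/dx[F(x, y(x))] = ∂F/∂x + (∂F/∂y)·y' = 0. Rearranging,
  dy/dx = -(∂F/∂x)/(∂F/∂y) = -(1/x)/(7) = -1/(7x)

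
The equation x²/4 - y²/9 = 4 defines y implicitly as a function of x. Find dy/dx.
Take d/dx of both sides. Since y is implicitly a function of x, the chain rule attaches a y' = dy/dx factor whenever we differentiate through y.

Set F(x, y) = (left side) − (right side), so the curve is F = 0. Differentiating each term of F:
  d/dx[x^2/4] = x/2
  d/dx[-y^2/9] = -2y·y'/9
  d/dx[-4] = 0

Collecting, the y'-free part is the partial derivative in x and the y' coefficient is the partial derivative in y:
  ∂F/∂x = x/2
  ∂F/∂y = -2y/9

so d/dx[F(x, y(x))] = ∂F/∂x + (∂F/∂y)·y' = 0. Rearranging,
  dy/dx = -(∂F/∂x)/(∂F/∂y) = -(x/2)/(-2y/9) = 9x/(4y)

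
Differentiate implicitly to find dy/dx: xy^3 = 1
Differentiate the relation implicitly: treat y = y(x) and apply the chain rule, so every y-derivative picks up a y' = dy/dx factor.

With everything moved to the left-hand side, differentiate term by term:
  d/dx[xy^3] = 3xy^2·y' + y^3
  d/dx[-1] = 0

Separating the contributions that come from x directly and those that come through y:
  without y':      y^3
  multiplying y':  3xy^2

so (y^3) + (3xy^2)·y' = 0, and therefore
  dy/dx = -(y^3)/(3xy^2) = -y/(3x)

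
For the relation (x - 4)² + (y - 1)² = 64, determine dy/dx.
Apply d/dx to both sides, remembering that y depends on x. Each occurrence of y therefore brings in a y' = dy/dx via the chain rule.

With F(x, y) equal to the left-hand side minus the right, differentiate F term by term:
  d/dx[(x - 4)^2] = 2x - 8
  d/dx[(y - 1)^2] = 2·y'(y - 1)
  d/dx[-64] = 0
Adding these up, d/dx[F] = 0 becomes
  (2x - 8) + (2y - 2)·y' = 0,
so isolating y',
  dy/dx = -(2x - 8)/(2y - 2) = (4 - x)/(y - 1)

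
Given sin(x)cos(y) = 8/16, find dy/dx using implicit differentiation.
Apply d/dx to both sides, remembering that y depends on x. Each occurrence of y therefore brings in a y' = dy/dx via the chain rule.

With F(x, y) equal to the left-hand side minus the right, differentiate F term by term:
  d/dx[sin(x)·cos(y)] = -y'·sin(x)·sin(y) + cos(x)·cos(y)
  d/dx[-1/2] = 0
Adding these up, d/dx[F] = 0 becomes
  (cos(x)·cos(y)) + (-sin(x)·sin(y))·y' = 0,
so isolating y',
  dy/dx = -(cos(x)·cos(y))/(-sin(x)·sin(y)) = 1/(tan(x)·tan(y))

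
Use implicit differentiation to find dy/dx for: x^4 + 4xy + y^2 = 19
Differentiate both sides with respect to x, treating y as y(x). By the chain rule, any term containing y contributes a factor of y' = dy/dx when we differentiate it.

Move every term to one side and write the relation as F(x, y) = 0. Term by term,
  d/dx[x^4] = 4x^3
  d/dx[4xy] = 4x·y' + 4y
  d/dx[y^2] = 2y·y'
  d/dx[-19] = 0

The pieces without y' make up ∂F/∂x and the coefficient of y' is ∂F/∂y:
  ∂F/∂x = 4x^3 + 4y,
  ∂F/∂y = 4x + 2y.

Since d/dx[F] = ∂F/∂x + (∂F/∂y)·y' = 0, solve for y':
  (∂F/∂y)·y' = -∂F/∂x
  dy/dx = -(∂F/∂x)/(∂F/∂y) = -(4x^3 + 4y)/(4x + 2y) = 2(-x^3 - y)/(2x + y)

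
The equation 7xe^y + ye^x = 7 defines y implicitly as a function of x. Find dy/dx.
Differentiate both sides with respect to x, treating y as y(x). By the chain rule, any term containing y contributes a factor of y' = dy/dx when we differentiate it.

Move every term to one side and write the relation as F(x, y) = 0. Term by term,
  d/dx[7x·e^(y)] = 7x·y'·e^(y) + 7e^(y)
  d/dx[y·e^(x)] = y·e^(x) + y'·e^(x)
  d/dx[-7] = 0

The pieces without y' make up ∂F/∂x and the coefficient of y' is ∂F/∂y:
  ∂F/∂x = y·e^(x) + 7e^(y),
  ∂F/∂y = 7x·e^(y) + e^(x).

Since d/dx[F] = ∂F/∂x + (∂F/∂y)·y' = 0, solve for y':
  (∂F/∂y)·y' = -∂F/∂x
  dy/dx = -(∂F/∂x)/(∂F/∂y) = -(y·e^(x) + 7e^(y))/(7x·e^(y) + e^(x)) = (-y·e^(x) - 7e^(y))/(7x·e^(y) + e^(x))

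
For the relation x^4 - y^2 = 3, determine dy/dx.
Differentiate both sides with respect to x, treating y as y(x). By the chain rule, any term containing y contributes a factor of y' = dy/dx when we differentiate it.

Move every term to one side and write the relation as F(x, y) = 0. Term by term,
  d/dx[x^4] = 4x^3
  d/dx[-y^2] = -2y·y'
  d/dx[-3] = 0

The pieces without y' make up ∂F/∂x and the coefficient of y' is ∂F/∂y:
  ∂F/∂x = 4x^3,
  ∂F/∂y = -2y.

Since d/dx[F] = ∂F/∂x + (∂F/∂y)·y' = 0, solve for y':
  (∂F/∂y)·y' = -∂F/∂x
  dy/dx = -(∂F/∂x)/(∂F/∂y) = -(4x^3)/(-2y) = 2x^3/y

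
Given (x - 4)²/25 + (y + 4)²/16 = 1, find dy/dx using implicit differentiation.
Take d/dx of both sides. Since y is implicitly a function of x, the chain rule attaches a y' = dy/dx factor whenever we differentiate through y.

Set F(x, y) = (left side) − (right side), so the curve is F = 0. Differentiating each term of F:
  d/dx[(x - 4)^2/25] = 2x/25 - 8/25
  d/dx[(y + 4)^2/16] = y'(y + 4)/8
  d/dx[-1] = 0

Collecting, the y'-free part is the partial derivative in x and the y' coefficient is the partial derivative in y:
  ∂F/∂x = 2x/25 - 8/25
  ∂F/∂y = y/8 + 1/2

so d/dx[F(x, y(x))] = ∂F/∂x + (∂F/∂y)·y' = 0. Rearranging,
  dy/dx = -(∂F/∂x)/(∂F/∂y) = -(2x/25 - 8/25)/(y/8 + 1/2)
        = -(2(x - 4)/25)/((y + 4)/8) = 16(4 - x)/(25(y + 4))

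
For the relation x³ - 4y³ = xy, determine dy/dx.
Take d/dx of both sides. Since y is implicitly a function of x, the chain rule attaches a y' = dy/dx factor whenever we differentiate through y.

Set F(x, y) = (left side) − (right side), so the curve is F = 0. Differentiating each term of F:
  d/dx[x^3] = 3x^2
  d/dx[-xy] = -x·y' - y
  d/dx[-4y^3] = -12y^2·y'

Collecting, the y'-free part is the partial derivative in x and the y' coefficient is the partial derivative in y:
  ∂F/∂x = 3x^2 - y
  ∂F/∂y = -x - 12y^2

so d/dx[F(x, y(x))] = ∂F/∂x + (∂F/∂y)·y' = 0. Rearranging,
  dy/dx = -(∂F/∂x)/(∂F/∂y) = -(3x^2 - y)/(-x - 12y^2) = (3x^2 - y)/(x + 12y^2)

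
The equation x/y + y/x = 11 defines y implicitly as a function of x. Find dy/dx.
Apply d/dx to both sides, remembering that y depends on x. Each occurrence of y therefore brings in a y' = dy/dx via the chain rule.

With F(x, y) equal to the left-hand side minus the right, differentiate F term by term:
  d/dx[x/y] = -x·y'/y^2 + 1/y
  d/dx[y/x] = y'/x - y/x^2
  d/dx[-11] = 0
Adding these up, d/dx[F] = 0 becomes
  (1/y - y/x^2) + (-x/y^2 + 1/x)·y' = 0,
so isolating y',
  dy/dx = -(1/y - y/x^2)/(-x/y^2 + 1/x)
        = -((x - y)(x + y)/(x^2y))/(-(x - y)(x + y)/(xy^2)) = y/x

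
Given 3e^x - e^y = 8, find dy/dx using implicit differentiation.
Differentiate the relation implicitly: treat y = y(x) and apply the chain rule, so every y-derivative picks up a y' = dy/dx factor.

With everything moved to the left-hand side, differentiate term by term:
  d/dx[3e^(x)] = 3e^(x)
  d/dx[-e^(y)] = -y'·e^(y)
  d/dx[-8] = 0

Separating the contributions that come from x directly and those that come through y:
  without y':      3e^(x)
  multiplying y':  -e^(y)

so (3e^(x)) + (-e^(y))·y' = 0, and therefore
  dy/dx = -(3e^(x))/(-e^(y)) = 3e^(x - y)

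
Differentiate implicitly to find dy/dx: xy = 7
Differentiate the relation implicitly: treat y = y(x) and apply the chain rule, so every y-derivative picks up a y' = dy/dx factor.

With everything moved to the left-hand side, differentiate term by term:
  d/dx[xy] = x·y' + y
  d/dx[-7] = 0

Separating the contributions that come from x directly and those that come through y:
  without y':      y
  multiplying y':  x

so (y) + (x)·y' = 0, and therefore
  dy/dx = -(y)/(x) = -y/x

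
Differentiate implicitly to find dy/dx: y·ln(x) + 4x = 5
Differentiate both sides with respect to x, treating y as y(x). By the chain rule, any term containing y contributes a factor of y' = dy/dx when we differentiate it.

Move every term to one side and write the relation as F(x, y) = 0. Term by term,
  d/dx[4x] = 4
  d/dx[y·ln(x)] = y'·ln(x) + y/x
  d/dx[-5] = 0

The pieces without y' make up ∂F/∂x and the coefficient of y' is ∂F/∂y:
  ∂F/∂x = 4 + y/x,
  ∂F/∂y = ln(x).

Since d/dx[F] = ∂F/∂x + (∂F/∂y)·y' = 0, solve for y':
  (∂F/∂y)·y' = -∂F/∂x
  dy/dx = -(∂F/∂x)/(∂F/∂y) = -(4 + y/x)/(ln(x))
        = -((4x + y)/x)/(ln(x)) = (-4x - y)/(x·ln(x))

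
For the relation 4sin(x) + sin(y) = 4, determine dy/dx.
Differentiate the relation implicitly: treat y = y(x) and apply the chain rule, so every y-derivative picks up a y' = dy/dx factor.

With everything moved to the left-hand side, differentiate term by term:
  d/dx[4sin(x)] = 4cos(x)
  d/dx[sin(y)] = y'·cos(y)
  d/dx[-4] = 0

Separating the contributions that come from x directly and those that come through y:
  without y':      4cos(x)
  multiplying y':  cos(y)

so (4cos(x)) + (cos(y))·y' = 0, and therefore
  dy/dx = -(4cos(x))/(cos(y)) = -4cos(x)/cos(y)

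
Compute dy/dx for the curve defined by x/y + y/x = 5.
Apply d/dx to both sides, remembering that y depends on x. Each occurrence of y therefore brings in a y' = dy/dx via the chain rule.

With F(x, y) equal to the left-hand side minus the right, differentiate F term by term:
  d/dx[x/y] = -x·y'/y^2 + 1/y
  d/dx[y/x] = y'/x - y/x^2
  d/dx[-5] = 0
Adding these up, d/dx[F] = 0 becomes
  (1/y - y/x^2) + (-x/y^2 + 1/x)·y' = 0,
so isolating y',
  dy/dx = -(1/y - y/x^2)/(-x/y^2 + 1/x)
        = -((x - y)(x + y)/(x^2y))/(-(x - y)(x + y)/(xy^2)) = y/x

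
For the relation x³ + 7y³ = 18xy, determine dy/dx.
Take d/dx of both sides. Since y is implicitly a function of x, the chain rule attaches a y' = dy/dx factor whenever we differentiate through y.

Set F(x, y) = (left side) − (right side), so the curve is F = 0. Differentiating each term of F:
  d/dx[x^3] = 3x^2
  d/dx[-18xy] = -18x·y' - 18y
  d/dx[7y^3] = 21y^2·y'

Collecting, the y'-free part is the partial derivative in x and the y' coefficient is the partial derivative in y:
  ∂F/∂x = 3x^2 - 18y
  ∂F/∂y = -18x + 21y^2

so d/dx[F(x, y(x))] = ∂F/∂x + (∂F/∂y)·y' = 0. Rearranging,
  dy/dx = -(∂F/∂x)/(∂F/∂y) = -(3x^2 - 18y)/(-18x + 21y^2) = (x^2 - 6y)/(6x - 7y^2)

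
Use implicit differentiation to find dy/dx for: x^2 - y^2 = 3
Apply d/dx to both sides, remembering that y depends on x. Each occurrence of y therefore brings in a y' = dy/dx via the chain rule.

With F(x, y) equal to the left-hand side minus the right, differentiate F term by term:
  d/dx[x^2] = 2x
  d/dx[-y^2] = -2y·y'
  d/dx[-3] = 0
Adding these up, d/dx[F] = 0 becomes
  (2x) + (-2y)·y' = 0,
so isolating y',
  dy/dx = -(2x)/(-2y) = x/y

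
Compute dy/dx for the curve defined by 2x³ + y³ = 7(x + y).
Apply d/dx to both sides, remembering that y depends on x. Each occurrence of y therefore brings in a y' = dy/dx via the chain rule.

With F(x, y) equal to the left-hand side minus the right, differentiate F term by term:
  d/dx[2x^3] = 6x^2
  d/dx[-7x] = -7
  d/dx[y^3] = 3y^2·y'
  d/dx[-7y] = -7·y'
Adding these up, d/dx[F] = 0 becomes
  (6x^2 - 7) + (3y^2 - 7)·y' = 0,
so isolating y',
  dy/dx = -(6x^2 - 7)/(3y^2 - 7) = (7 - 6x^2)/(3y^2 - 7)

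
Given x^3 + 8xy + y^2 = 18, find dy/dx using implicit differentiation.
Take d/dx of both sides. Since y is implicitly a function of x, the chain rule attaches a y' = dy/dx factor whenever we differentiate through y.

Set F(x, y) = (left side) − (right side), so the curve is F = 0. Differentiating each term of F:
  d/dx[x^3] = 3x^2
  d/dx[8xy] = 8x·y' + 8y
  d/dx[y^2] = 2y·y'
  d/dx[-18] = 0

Collecting, the y'-free part is the partial derivative in x and the y' coefficient is the partial derivative in y:
  ∂F/∂x = 3x^2 + 8y
  ∂F/∂y = 8x + 2y

so d/dx[F(x, y(x))] = ∂F/∂x + (∂F/∂y)·y' = 0. Rearranging,
  dy/dx = -(∂F/∂x)/(∂F/∂y) = -(3x^2 + 8y)/(8x + 2y) = (-3x^2 - 8y)/(2(4x + y))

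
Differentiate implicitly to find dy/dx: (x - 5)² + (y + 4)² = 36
Differentiate the relation implicitly: treat y = y(x) and apply the chain rule, so every y-derivative picks up a y' = dy/dx factor.

With everything moved to the left-hand side, differentiate term by term:
  d/dx[(x - 5)^2] = 2x - 10
  d/dx[(y + 4)^2] = 2·y'(y + 4)
  d/dx[-36] = 0

Separating the contributions that come from x directly and those that come through y:
  without y':      2x - 10
  multiplying y':  2y + 8

so (2x - 10) + (2y + 8)·y' = 0, and therefore
  dy/dx = -(2x - 10)/(2y + 8) = (5 - x)/(y + 4)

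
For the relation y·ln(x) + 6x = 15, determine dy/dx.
Apply d/dx to both sides, remembering that y depends on x. Each occurrence of y therefore brings in a y' = dy/dx via the chain rule.

With F(x, y) equal to the left-hand side minus the right, differentiate F term by term:
  d/dx[6x] = 6
  d/dx[y·ln(x)] = y'·ln(x) + y/x
  d/dx[-15] = 0
Adding these up, d/dx[F] = 0 becomes
  (6 + y/x) + (ln(x))·y' = 0,
so isolating y',
  dy/dx = -(6 + y/x)/(ln(x))
        = -((6x + y)/x)/(ln(x)) = (-6x - y)/(x·ln(x))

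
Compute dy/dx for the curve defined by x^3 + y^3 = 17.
Differentiate the relation implicitly: treat y = y(x) and apply the chain rule, so every y-derivative picks up a y' = dy/dx factor.

With everything moved to the left-hand side, differentiate term by term:
  d/dx[x^3] = 3x^2
  d/dx[y^3] = 3y^2·y'
  d/dx[-17] = 0

Separating the contributions that come from x directly and those that come through y:
  without y':      3x^2
  multiplying y':  3y^2

so (3x^2) + (3y^2)·y' = 0, and therefore
  dy/dx = -(3x^2)/(3y^2) = -x^2/y^2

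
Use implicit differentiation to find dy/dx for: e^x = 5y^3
Differentiate the relation implicitly: treat y = y(x) and apply the chain rule, so every y-derivative picks up a y' = dy/dx factor.

With everything moved to the left-hand side, differentiate term by term:
  d/dx[-5y^3] = -15y^2·y'
  d/dx[e^(x)] = e^(x)

Separating the contributions that come from x directly and those that come through y:
  without y':      e^(x)
  multiplying y':  -15y^2

so (e^(x)) + (-15y^2)·y' = 0, and therefore
  dy/dx = -(e^(x))/(-15y^2) = e^(x)/(15y^2)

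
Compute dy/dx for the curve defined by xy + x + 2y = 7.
Differentiate the relation implicitly: treat y = y(x) and apply the chain rule, so every y-derivative picks up a y' = dy/dx factor.

With everything moved to the left-hand side, differentiate term by term:
  d/dx[xy] = x·y' + y
  d/dx[x] = 1
  d/dx[2y] = 2·y'
  d/dx[-7] = 0

Separating the contributions that come from x directly and those that come through y:
  without y':      y + 1
  multiplying y':  x + 2

so (y + 1) + (x + 2)·y' = 0, and therefore
  dy/dx = -(y + 1)/(x + 2) = (-y - 1)/(x + 2)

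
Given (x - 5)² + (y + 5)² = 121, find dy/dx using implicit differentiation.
Differentiate the relation implicitly: treat y = y(x) and apply the chain rule, so every y-derivative picks up a y' = dy/dx factor.

With everything moved to the left-hand side, differentiate term by term:
  d/dx[(x - 5)^2] = 2x - 10
  d/dx[(y + 5)^2] = 2·y'(y + 5)
  d/dx[-121] = 0

Separating the contributions that come from x directly and those that come through y:
  without y':      2x - 10
  multiplying y':  2y + 10

so (2x - 10) + (2y + 10)·y' = 0, and therefore
  dy/dx = -(2x - 10)/(2y + 10) = (5 - x)/(y + 5)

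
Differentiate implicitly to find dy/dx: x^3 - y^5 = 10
Take d/dx of both sides. Since y is implicitly a function of x, the chain rule attaches a y' = dy/dx factor whenever we differentiate through y.

Set F(x, y) = (left side) − (right side), so the curve is F = 0. Differentiating each term of F:
  d/dx[x^3] = 3x^2
  d/dx[-y^5] = -5y^4·y'
  d/dx[-10] = 0

Collecting, the y'-free part is the partial derivative in x and the y' coefficient is the partial derivative in y:
  ∂F/∂x = 3x^2
  ∂F/∂y = -5y^4

so d/dx[F(x, y(x))] = ∂F/∂x + (∂F/∂y)·y' = 0. Rearranging,
  dy/dx = -(∂F/∂x)/(∂F/∂y) = -(3x^2)/(-5y^4) = 3x^2/(5y^4)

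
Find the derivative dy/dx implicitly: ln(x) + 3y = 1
Apply d/dx to both sides, remembering that y depends on x. Each occurrence of y therefore brings in a y' = dy/dx via the chain rule.

With F(x, y) equal to the left-hand side minus the right, differentiate F term by term:
  d/dx[3y] = 3·y'
  d/dx[ln(x)] = 1/x
  d/dx[-1] = 0
Adding these up, d/dx[F] = 0 becomes
  (1/x) + (3)·y' = 0,
so isolating y',
  dy/dx = -(1/x)/(3) = -1/(3x)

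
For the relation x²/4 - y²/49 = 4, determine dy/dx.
Differentiate the relation implicitly: treat y = y(x) and apply the chain rule, so every y-derivative picks up a y' = dy/dx factor.

With everything moved to the left-hand side, differentiate term by term:
  d/dx[x^2/4] = x/2
  d/dx[-y^2/49] = -2y·y'/49
  d/dx[-4] = 0

Separating the contributions that come from x directly and those that come through y:
  without y':      x/2
  multiplying y':  -2y/49

so (x/2) + (-2y/49)·y' = 0, and therefore
  dy/dx = -(x/2)/(-2y/49) = 49x/(4y)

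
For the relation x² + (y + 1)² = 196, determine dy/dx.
Apply d/dx to both sides, remembering that y depends on x. Each occurrence of y therefore brings in a y' = dy/dx via the chain rule.

With F(x, y) equal to the left-hand side minus the right, differentiate F term by term:
  d/dx[x^2] = 2x
  d/dx[(y + 1)^2] = 2·y'(y + 1)
  d/dx[-196] = 0
Adding these up, d/dx[F] = 0 becomes
  (2x) + (2y + 2)·y' = 0,
so isolating y',
  dy/dx = -(2x)/(2y + 2) = -x/(y + 1)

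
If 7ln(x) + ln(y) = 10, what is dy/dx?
Apply d/dx to both sides, remembering that y depends on x. Each occurrence of y therefore brings in a y' = dy/dx via the chain rule.

With F(x, y) equal to the left-hand side minus the right, differentiate F term by term:
  d/dx[7ln(x)] = 7/x
  d/dx[ln(y)] = y'/y
  d/dx[-10] = 0
Adding these up, d/dx[F] = 0 becomes
  (7/x) + (1/y)·y' = 0,
so isolating y',
  dy/dx = -(7/x)/(1/y) = -7y/x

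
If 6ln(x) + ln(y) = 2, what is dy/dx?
Take d/dx of both sides. Since y is implicitly a function of x, the chain rule attaches a y' = dy/dx factor whenever we differentiate through y.

Set F(x, y) = (left side) − (right side), so the curve is F = 0. Differentiating each term of F:
  d/dx[6ln(x)] = 6/x
  d/dx[ln(y)] = y'/y
  d/dx[-2] = 0

Collecting, the y'-free part is the partial derivative in x and the y' coefficient is the partial derivative in y:
  ∂F/∂x = 6/x
  ∂F/∂y = 1/y

so d/dx[F(x, y(x))] = ∂F/∂x + (∂F/∂y)·y' = 0. Rearranging,
  dy/dx = -(∂F/∂x)/(∂F/∂y) = -(6/x)/(1/y) = -6y/x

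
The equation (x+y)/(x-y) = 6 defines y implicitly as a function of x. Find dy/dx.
Take d/dx of both sides. Since y is implicitly a function of x, the chain rule attaches a y' = dy/dx factor whenever we differentiate through y.

Set F(x, y) = (left side) − (right side), so the curve is F = 0. Differentiating each term of F:
  d/dx[(x + y)/(x - y)] = (y' + 1)/(x - y) + (x + y)(y' - 1)/(x - y)^2
  d/dx[-6] = 0

Collecting, the y'-free part is the partial derivative in x and the y' coefficient is the partial derivative in y:
  ∂F/∂x = 1/(x - y) - (x + y)/(x - y)^2
  ∂F/∂y = 1/(x - y) + (x + y)/(x - y)^2

so d/dx[F(x, y(x))] = ∂F/∂x + (∂F/∂y)·y' = 0. Rearranging,
  dy/dx = -(∂F/∂x)/(∂F/∂y) = -(1/(x - y) - (x + y)/(x - y)^2)/(1/(x - y) + (x + y)/(x - y)^2)
        = -(-2y/(x - y)^2)/(2x/(x - y)^2) = y/x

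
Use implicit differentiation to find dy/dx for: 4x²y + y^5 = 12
Take d/dx of both sides. Since y is implicitly a function of x, the chain rule attaches a y' = dy/dx factor whenever we differentiate through y.

Set F(x, y) = (left side) − (right side), so the curve is F = 0. Differentiating each term of F:
  d/dx[4x^2y] = 4x^2·y' + 8xy
  d/dx[y^5] = 5y^4·y'
  d/dx[-12] = 0

Collecting, the y'-free part is the partial derivative in x and the y' coefficient is the partial derivative in y:
  ∂F/∂x = 8xy
  ∂F/∂y = 4x^2 + 5y^4

so d/dx[F(x, y(x))] = ∂F/∂x + (∂F/∂y)·y' = 0. Rearranging,
  dy/dx = -(∂F/∂x)/(∂F/∂y) = -(8xy)/(4x^2 + 5y^4) = -8xy/(4x^2 + 5y^4)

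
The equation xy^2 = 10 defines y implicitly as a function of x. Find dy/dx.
Apply d/dx to both sides, remembering that y depends on x. Each occurrence of y therefore brings in a y' = dy/dx via the chain rule.

With F(x, y) equal to the left-hand side minus the right, differentiate F term by term:
  d/dx[xy^2] = 2xy·y' + y^2
  d/dx[-10] = 0
Adding these up, d/dx[F] = 0 becomes
  (y^2) + (2xy)·y' = 0,
so isolating y',
  dy/dx = -(y^2)/(2xy) = -y/(2x)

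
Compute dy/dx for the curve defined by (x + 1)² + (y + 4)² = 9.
Differentiate both sides with respect to x, treating y as y(x). By the chain rule, any term containing y contributes a factor of y' = dy/dx when we differentiate it.

Move every term to one side and write the relation as F(x, y) = 0. Term by term,
  d/dx[(x + 1)^2] = 2x + 2
  d/dx[(y + 4)^2] = 2·y'(y + 4)
  d/dx[-9] = 0

The pieces without y' make up ∂F/∂x and the coefficient of y' is ∂F/∂y:
  ∂F/∂x = 2x + 2,
  ∂F/∂y = 2y + 8.

Since d/dx[F] = ∂F/∂x + (∂F/∂y)·y' = 0, solve for y':
  (∂F/∂y)·y' = -∂F/∂x
  dy/dx = -(∂F/∂x)/(∂F/∂y) = -(2x + 2)/(2y + 8) = (-x - 1)/(y + 4)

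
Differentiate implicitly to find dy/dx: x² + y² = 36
Differentiate both sides with respect to x, treating y as y(x). By the chain rule, any term containing y contributes a factor of y' = dy/dx when we differentiate it.

Move every term to one side and write the relation as F(x, y) = 0. Term by term,
  d/dx[x^2] = 2x
  d/dx[y^2] = 2y·y'
  d/dx[-36] = 0

The pieces without y' make up ∂F/∂x and the coefficient of y' is ∂F/∂y:
  ∂F/∂x = 2x,
  ∂F/∂y = 2y.

Since d/dx[F] = ∂F/∂x + (∂F/∂y)·y' = 0, solve for y':
  (∂F/∂y)·y' = -∂F/∂x
  dy/dx = -(∂F/∂x)/(∂F/∂y) = -(2x)/(2y) = -x/y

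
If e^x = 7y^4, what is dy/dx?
Differentiate the relation implicitly: treat y = y(x) and apply the chain rule, so every y-derivative picks up a y' = dy/dx factor.

With everything moved to the left-hand side, differentiate term by term:
  d/dx[-7y^4] = -28y^3·y'
  d/dx[e^(x)] = e^(x)

Separating the contributions that come from x directly and those that come through y:
  without y':      e^(x)
  multiplying y':  -28y^3

so (e^(x)) + (-28y^3)·y' = 0, and therefore
  dy/dx = -(e^(x))/(-28y^3) = e^(x)/(28y^3)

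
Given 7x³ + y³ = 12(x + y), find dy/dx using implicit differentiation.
Differentiate both sides with respect to x, treating y as y(x). By the chain rule, any term containing y contributes a factor of y' = dy/dx when we differentiate it.

Move every term to one side and write the relation as F(x, y) = 0. Term by term,
  d/dx[7x^3] = 21x^2
  d/dx[-12x] = -12
  d/dx[y^3] = 3y^2·y'
  d/dx[-12y] = -12·y'

The pieces without y' make up ∂F/∂x and the coefficient of y' is ∂F/∂y:
  ∂F/∂x = 21x^2 - 12,
  ∂F/∂y = 3y^2 - 12.

Since d/dx[F] = ∂F/∂x + (∂F/∂y)·y' = 0, solve for y':
  (∂F/∂y)·y' = -∂F/∂x
  dy/dx = -(∂F/∂x)/(∂F/∂y) = -(21x^2 - 12)/(3y^2 - 12) = (4 - 7x^2)/(y^2 - 4)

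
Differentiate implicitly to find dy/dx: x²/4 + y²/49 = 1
Apply d/dx to both sides, remembering that y depends on x. Each occurrence of y therefore brings in a y' = dy/dx via the chain rule.

With F(x, y) equal to the left-hand side minus the right, differentiate F term by term:
  d/dx[x^2/4] = x/2
  d/dx[y^2/49] = 2y·y'/49
  d/dx[-1] = 0
Adding these up, d/dx[F] = 0 becomes
  (x/2) + (2y/49)·y' = 0,
so isolating y',
  dy/dx = -(x/2)/(2y/49) = -49x/(4y)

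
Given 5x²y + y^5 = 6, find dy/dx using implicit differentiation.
Take d/dx of both sides. Since y is implicitly a function of x, the chain rule attaches a y' = dy/dx factor whenever we differentiate through y.

Set F(x, y) = (left side) − (right side), so the curve is F = 0. Differentiating each term of F:
  d/dx[5x^2y] = 5x^2·y' + 10xy
  d/dx[y^5] = 5y^4·y'
  d/dx[-6] = 0

Collecting, the y'-free part is the partial derivative in x and the y' coefficient is the partial derivative in y:
  ∂F/∂x = 10xy
  ∂F/∂y = 5x^2 + 5y^4

so d/dx[F(x, y(x))] = ∂F/∂x + (∂F/∂y)·y' = 0. Rearranging,
  dy/dx = -(∂F/∂x)/(∂F/∂y) = -(10xy)/(5x^2 + 5y^4) = -2xy/(x^2 + y^4)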